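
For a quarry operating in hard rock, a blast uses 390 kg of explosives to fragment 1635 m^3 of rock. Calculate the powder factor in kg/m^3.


Powder factor = explosive mass / rock volume
= 390 / 1635
= 0.2385 kg/m^3

0.2385 kg/m^3


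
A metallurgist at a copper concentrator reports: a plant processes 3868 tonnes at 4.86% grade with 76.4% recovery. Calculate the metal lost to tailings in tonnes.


44.3644 tonnes

Total metal in feed:
= 3868 * 4.86 / 100 = 187.9848 tonnes
Metal recovered:
= 187.9848 * 76.4 / 100 = 143.6203872 tonnes
Metal lost to tailings:
= 187.9848 - 143.6203872
= 44.3644 tonnes


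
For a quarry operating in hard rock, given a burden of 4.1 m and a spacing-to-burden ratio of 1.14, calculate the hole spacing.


4.674 m

Spacing = burden * ratio
= 4.1 * 1.14
= 4.674 m


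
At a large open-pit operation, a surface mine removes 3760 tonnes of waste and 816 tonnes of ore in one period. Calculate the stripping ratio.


Stripping ratio = waste tonnage / ore tonnage
= 3760 / 816
= 4.6078

4.6078


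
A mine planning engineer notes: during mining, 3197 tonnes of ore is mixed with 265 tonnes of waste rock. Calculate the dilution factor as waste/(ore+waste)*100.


Total material = ore + waste
= 3197 + 265 = 3462 tonnes
Dilution = waste / total * 100
= 265 / 3462 * 100
= 0.07654534951 * 100
= 7.6545%

7.6545%


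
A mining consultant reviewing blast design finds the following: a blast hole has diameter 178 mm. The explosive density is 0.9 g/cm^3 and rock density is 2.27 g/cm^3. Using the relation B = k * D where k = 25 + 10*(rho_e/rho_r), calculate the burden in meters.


First, compute k:
rho_e / rho_r = 0.9 / 2.27 = 0.3964757709
k = 25 + 10 * 0.3964757709 = 28.96475771
Then, compute burden:
B = k * D / 1000 = 28.96475771 * 178 / 1000
= 5155.726872 / 1000
= 5.1557 m

5.1557 m


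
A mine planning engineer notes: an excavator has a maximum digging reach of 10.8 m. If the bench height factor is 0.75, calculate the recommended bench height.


8.1 m

Bench height = reach * factor
= 10.8 * 0.75
= 8.1 m


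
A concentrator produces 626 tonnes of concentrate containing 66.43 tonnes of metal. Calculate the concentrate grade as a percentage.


Grade = (metal in concentrate / concentrate mass) * 100
= (66.43 / 626) * 100
= 0.1061182109 * 100
= 10.6118%

10.6118%


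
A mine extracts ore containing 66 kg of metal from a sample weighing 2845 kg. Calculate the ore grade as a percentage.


2.3199%

Ore grade = (metal mass / ore mass) * 100
= (66 / 2845) * 100
= 0.02319859402 * 100
= 2.3199%


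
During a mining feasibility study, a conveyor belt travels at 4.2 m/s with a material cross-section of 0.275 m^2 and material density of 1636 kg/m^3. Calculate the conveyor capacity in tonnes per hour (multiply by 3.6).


Volumetric flow = speed * area
= 4.2 * 0.275 = 1.155 m^3/s
Mass flow = volumetric * density
= 1.155 * 1636 = 1889.58 kg/s
Convert to t/h: multiply by 3.6
Capacity = 1889.58 * 3.6
= 6802.488 t/h

6802.488 t/h


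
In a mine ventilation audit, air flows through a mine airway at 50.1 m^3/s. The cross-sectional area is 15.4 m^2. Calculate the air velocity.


3.2532 m/s

Velocity = flow rate / cross-sectional area
= 50.1 / 15.4
= 3.2532 m/s


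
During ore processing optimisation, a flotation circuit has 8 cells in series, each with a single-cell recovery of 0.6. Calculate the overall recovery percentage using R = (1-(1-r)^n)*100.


Complement of single-cell recovery:
1 - r = 1 - 0.6 = 0.4
Raise to power n:
(1 - r)^8 = 0.4^8 = 0.00065536
Overall recovery:
R = (1 - 0.00065536) * 100
= 99.9345%

99.9345%


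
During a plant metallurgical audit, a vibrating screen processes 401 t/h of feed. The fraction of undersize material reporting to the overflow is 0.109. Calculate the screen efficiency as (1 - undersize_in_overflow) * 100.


89.1%

Screen efficiency = (1 - fraction of undersize in overflow) * 100
= (1 - 0.109) * 100
= 0.891 * 100
= 89.1%


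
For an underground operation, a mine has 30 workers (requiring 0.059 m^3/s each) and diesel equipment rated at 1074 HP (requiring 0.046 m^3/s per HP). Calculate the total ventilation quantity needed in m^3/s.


51.174 m^3/s

Airflow for workers:
Q_people = 30 * 0.059 = 1.77 m^3/s
Airflow for diesel equipment:
Q_diesel = 1074 * 0.046 = 49.404 m^3/s
Total ventilation:
Q_total = 1.77 + 49.404
= 51.174 m^3/s


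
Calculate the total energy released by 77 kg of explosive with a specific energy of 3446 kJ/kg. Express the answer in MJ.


265.342 MJ

Energy = mass * specific_energy / 1000
= 77 * 3446 / 1000
= 265342 / 1000
= 265.342 MJ


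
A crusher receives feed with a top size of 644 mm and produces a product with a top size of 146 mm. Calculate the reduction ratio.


Reduction ratio = feed size / product size
= 644 / 146
= 4.411

4.411


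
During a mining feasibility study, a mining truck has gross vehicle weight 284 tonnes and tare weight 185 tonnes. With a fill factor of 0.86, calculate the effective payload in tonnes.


Maximum payload = gross - tare
= 284 - 185 = 99 tonnes
Effective payload = max payload * fill factor
= 99 * 0.86
= 85.14 tonnes

85.14 tonnes


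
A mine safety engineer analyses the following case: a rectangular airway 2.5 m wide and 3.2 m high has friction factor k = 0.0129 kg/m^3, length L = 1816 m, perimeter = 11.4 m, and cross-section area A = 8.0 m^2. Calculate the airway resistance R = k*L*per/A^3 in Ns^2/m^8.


0.5216 Ns^2/m^8

Compute the numerator:
k * L * per = 0.0129 * 1816 * 11.4
= 267.06096
Compute the denominator:
A^3 = 8.0^3 = 512
Resistance:
R = 267.06096 / 512
= 0.5216 Ns^2/m^8


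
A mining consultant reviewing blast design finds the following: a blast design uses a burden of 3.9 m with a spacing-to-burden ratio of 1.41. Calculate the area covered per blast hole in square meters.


First, find the spacing:
Spacing = burden * ratio = 3.9 * 1.41
= 5.499 m
Then, calculate the area:
Area = burden * spacing = 3.9 * 5.499
= 21.4461 m^2

21.4461 m^2


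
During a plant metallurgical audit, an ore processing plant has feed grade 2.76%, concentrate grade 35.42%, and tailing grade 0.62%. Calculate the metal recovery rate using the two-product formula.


Using the two-product formula:
R = 100 * c * (f - t) / (f * (c - t))
Numerator = 100 * 35.42 * (2.76 - 0.62)
= 100 * 35.42 * 2.14
= 7579.88
Denominator = 2.76 * (35.42 - 0.62)
= 2.76 * 34.8
= 96.048
R = 7579.88 / 96.048
= 78.9176%

78.9176%


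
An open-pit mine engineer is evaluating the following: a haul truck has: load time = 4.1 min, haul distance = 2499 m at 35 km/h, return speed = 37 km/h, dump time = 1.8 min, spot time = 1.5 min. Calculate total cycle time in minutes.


15.7364 min

Convert haul speed to m/min: 35 * 1000/60 = 583.3333333 m/min
Haul time = 2499 / 583.3333333 = 4.284 min
Convert return speed to m/min: 37 * 1000/60 = 616.6666667 m/min
Return time = 2499 / 616.6666667 = 4.052432432 min
Total cycle time:
= 4.1 + 4.284 + 1.8 + 4.052432432 + 1.5
= 15.7364 min


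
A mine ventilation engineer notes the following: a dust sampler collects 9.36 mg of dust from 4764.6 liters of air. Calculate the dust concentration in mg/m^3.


1.9645 mg/m^3

Convert liters to m^3: 1 m^3 = 1000 L
Concentration = mass / volume * 1000
= 9.36 / 4764.6 * 1000
= 0.0019644881 * 1000
= 1.9645 mg/m^3


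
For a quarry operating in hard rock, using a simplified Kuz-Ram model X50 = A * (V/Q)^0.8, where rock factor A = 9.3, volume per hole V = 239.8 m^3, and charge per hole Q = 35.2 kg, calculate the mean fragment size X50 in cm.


43.1646 cm

Compute V/Q:
V/Q = 239.8 / 35.2 = 6.8125
Raise to the power 0.8:
(V/Q)^0.8 = 6.8125^0.8 = 4.641359542
Multiply by A:
X50 = 9.3 * 4.641359542
= 43.1646 cm


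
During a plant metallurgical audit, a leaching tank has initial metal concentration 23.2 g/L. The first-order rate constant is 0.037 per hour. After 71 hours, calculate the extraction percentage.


Compute the exponent:
-k * t = -0.037 * 71 = -2.627
Remaining concentration:
C = 23.2 * exp(-2.627)
= 23.2 * 0.0722950223
= 1.677244517 g/L
Extracted = 23.2 - 1.677244517 = 21.52275548 g/L
Extraction % = 21.52275548 / 23.2 * 100
= 92.7705%

92.7705%


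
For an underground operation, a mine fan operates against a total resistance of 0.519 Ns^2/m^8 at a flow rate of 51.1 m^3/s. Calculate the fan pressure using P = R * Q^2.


Compute Q^2:
Q^2 = 51.1^2 = 2611.21
Compute pressure:
P = R * Q^2 = 0.519 * 2611.21
= 1355.218 Pa

1355.218 Pa


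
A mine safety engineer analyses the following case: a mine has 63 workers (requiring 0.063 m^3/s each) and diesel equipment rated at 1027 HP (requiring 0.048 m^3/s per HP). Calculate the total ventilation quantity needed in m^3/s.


53.265 m^3/s

Airflow for workers:
Q_people = 63 * 0.063 = 3.969 m^3/s
Airflow for diesel equipment:
Q_diesel = 1027 * 0.048 = 49.296 m^3/s
Total ventilation:
Q_total = 3.969 + 49.296
= 53.265 m^3/s


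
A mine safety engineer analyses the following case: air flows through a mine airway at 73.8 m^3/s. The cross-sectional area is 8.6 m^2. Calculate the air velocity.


Velocity = flow rate / cross-sectional area
= 73.8 / 8.6
= 8.5814 m/s

8.5814 m/s


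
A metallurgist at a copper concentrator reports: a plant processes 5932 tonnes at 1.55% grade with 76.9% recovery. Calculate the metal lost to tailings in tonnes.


21.2395 tonnes

Total metal in feed:
= 5932 * 1.55 / 100 = 91.946 tonnes
Metal recovered:
= 91.946 * 76.9 / 100 = 70.706474 tonnes
Metal lost to tailings:
= 91.946 - 70.706474
= 21.2395 tonnes


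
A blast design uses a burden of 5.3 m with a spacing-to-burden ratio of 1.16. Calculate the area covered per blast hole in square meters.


32.5844 m^2

First, find the spacing:
Spacing = burden * ratio = 5.3 * 1.16
= 6.148 m
Then, calculate the area:
Area = burden * spacing = 5.3 * 6.148
= 32.5844 m^2


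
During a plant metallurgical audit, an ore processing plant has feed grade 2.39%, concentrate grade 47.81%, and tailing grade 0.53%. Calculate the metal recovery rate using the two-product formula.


Using the two-product formula:
R = 100 * c * (f - t) / (f * (c - t))
Numerator = 100 * 47.81 * (2.39 - 0.53)
= 100 * 47.81 * 1.86
= 8892.66
Denominator = 2.39 * (47.81 - 0.53)
= 2.39 * 47.28
= 112.9992
R = 8892.66 / 112.9992
= 78.6967%

78.6967%


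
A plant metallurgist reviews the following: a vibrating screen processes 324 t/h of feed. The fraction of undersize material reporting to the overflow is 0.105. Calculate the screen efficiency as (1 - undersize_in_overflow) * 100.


89.5%

Screen efficiency = (1 - fraction of undersize in overflow) * 100
= (1 - 0.105) * 100
= 0.895 * 100
= 89.5%


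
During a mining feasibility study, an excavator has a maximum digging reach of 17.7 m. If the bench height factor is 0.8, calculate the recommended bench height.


Bench height = reach * factor
= 17.7 * 0.8
= 14.16 m

14.16 m


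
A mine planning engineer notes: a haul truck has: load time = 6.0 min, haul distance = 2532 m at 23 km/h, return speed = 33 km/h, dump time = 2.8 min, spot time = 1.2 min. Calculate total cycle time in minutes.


21.2089 min

Convert haul speed to m/min: 23 * 1000/60 = 383.3333333 m/min
Haul time = 2532 / 383.3333333 = 6.605217391 min
Convert return speed to m/min: 33 * 1000/60 = 550 m/min
Return time = 2532 / 550 = 4.603636364 min
Total cycle time:
= 6.0 + 6.605217391 + 2.8 + 4.603636364 + 1.2
= 21.2089 min


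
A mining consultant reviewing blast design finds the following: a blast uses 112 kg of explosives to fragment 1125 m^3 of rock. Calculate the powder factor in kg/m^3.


0.0996 kg/m^3

Powder factor = explosive mass / rock volume
= 112 / 1125
= 0.0996 kg/m^3


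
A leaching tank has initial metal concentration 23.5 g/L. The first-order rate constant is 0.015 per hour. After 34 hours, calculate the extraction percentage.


Compute the exponent:
-k * t = -0.015 * 34 = -0.51
Remaining concentration:
C = 23.5 * exp(-0.51)
= 23.5 * 0.6004955788
= 14.1116461 g/L
Extracted = 23.5 - 14.1116461 = 9.388353898 g/L
Extraction % = 9.388353898 / 23.5 * 100
= 39.9504%

39.9504%


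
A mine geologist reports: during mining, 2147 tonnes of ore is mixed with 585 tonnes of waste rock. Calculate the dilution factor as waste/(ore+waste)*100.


21.4129%

Total material = ore + waste
= 2147 + 585 = 2732 tonnes
Dilution = waste / total * 100
= 585 / 2732 * 100
= 0.2141288433 * 100
= 21.4129%


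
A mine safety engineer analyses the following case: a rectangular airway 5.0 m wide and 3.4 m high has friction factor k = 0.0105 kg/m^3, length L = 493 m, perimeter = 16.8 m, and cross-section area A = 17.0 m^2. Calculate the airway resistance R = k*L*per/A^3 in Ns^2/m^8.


Compute the numerator:
k * L * per = 0.0105 * 493 * 16.8
= 86.9652
Compute the denominator:
A^3 = 17.0^3 = 4913
Resistance:
R = 86.9652 / 4913
= 0.0177 Ns^2/m^8

0.0177 Ns^2/m^8


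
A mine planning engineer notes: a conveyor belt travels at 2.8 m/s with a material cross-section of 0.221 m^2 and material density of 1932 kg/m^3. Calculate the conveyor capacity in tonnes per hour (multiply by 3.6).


Volumetric flow = speed * area
= 2.8 * 0.221 = 0.6188 m^3/s
Mass flow = volumetric * density
= 0.6188 * 1932 = 1195.5216 kg/s
Convert to t/h: multiply by 3.6
Capacity = 1195.5216 * 3.6
= 4303.8778 t/h

4303.8778 t/h


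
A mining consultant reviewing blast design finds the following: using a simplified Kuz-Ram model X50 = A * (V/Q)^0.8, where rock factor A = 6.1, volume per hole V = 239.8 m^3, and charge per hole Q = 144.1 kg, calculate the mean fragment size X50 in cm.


9.1681 cm

Compute V/Q:
V/Q = 239.8 / 144.1 = 1.664122137
Raise to the power 0.8:
(V/Q)^0.8 = 1.664122137^0.8 = 1.502962547
Multiply by A:
X50 = 6.1 * 1.502962547
= 9.1681 cm


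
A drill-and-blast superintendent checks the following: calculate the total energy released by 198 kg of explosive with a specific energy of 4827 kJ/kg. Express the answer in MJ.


955.746 MJ

Energy = mass * specific_energy / 1000
= 198 * 4827 / 1000
= 955746 / 1000
= 955.746 MJ


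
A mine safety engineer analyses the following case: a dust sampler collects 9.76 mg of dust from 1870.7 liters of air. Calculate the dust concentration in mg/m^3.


Convert liters to m^3: 1 m^3 = 1000 L
Concentration = mass / volume * 1000
= 9.76 / 1870.7 * 1000
= 0.005217298338 * 1000
= 5.2173 mg/m^3

5.2173 mg/m^3


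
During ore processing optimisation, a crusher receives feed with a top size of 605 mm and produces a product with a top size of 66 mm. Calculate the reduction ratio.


Reduction ratio = feed size / product size
= 605 / 66
= 9.1667

9.1667


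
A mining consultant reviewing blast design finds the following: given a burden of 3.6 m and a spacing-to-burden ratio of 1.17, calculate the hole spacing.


Spacing = burden * ratio
= 3.6 * 1.17
= 4.212 m

4.212 m


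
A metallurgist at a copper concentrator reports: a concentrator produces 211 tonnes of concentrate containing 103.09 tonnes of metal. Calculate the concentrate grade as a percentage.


48.8578%

Grade = (metal in concentrate / concentrate mass) * 100
= (103.09 / 211) * 100
= 0.4885781991 * 100
= 48.8578%


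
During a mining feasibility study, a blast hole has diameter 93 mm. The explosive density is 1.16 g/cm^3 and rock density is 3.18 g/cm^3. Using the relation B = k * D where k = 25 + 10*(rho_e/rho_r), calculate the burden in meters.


First, compute k:
rho_e / rho_r = 1.16 / 3.18 = 0.3647798742
k = 25 + 10 * 0.3647798742 = 28.64779874
Then, compute burden:
B = k * D / 1000 = 28.64779874 * 93 / 1000
= 2664.245283 / 1000
= 2.6642 m

2.6642 m


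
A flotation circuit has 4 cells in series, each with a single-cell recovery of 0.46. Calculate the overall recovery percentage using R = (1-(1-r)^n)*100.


91.4969%

Complement of single-cell recovery:
1 - r = 1 - 0.46 = 0.54
Raise to power n:
(1 - r)^4 = 0.54^4 = 0.08503056
Overall recovery:
R = (1 - 0.08503056) * 100
= 91.4969%


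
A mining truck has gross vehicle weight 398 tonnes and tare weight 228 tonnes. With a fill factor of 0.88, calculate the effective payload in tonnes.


Maximum payload = gross - tare
= 398 - 228 = 170 tonnes
Effective payload = max payload * fill factor
= 170 * 0.88
= 149.6 tonnes

149.6 tonnes


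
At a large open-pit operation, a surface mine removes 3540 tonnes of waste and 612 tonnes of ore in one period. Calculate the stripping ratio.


Stripping ratio = waste tonnage / ore tonnage
= 3540 / 612
= 5.7843

5.7843


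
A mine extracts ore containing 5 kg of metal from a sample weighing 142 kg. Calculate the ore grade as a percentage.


3.5211%

Ore grade = (metal mass / ore mass) * 100
= (5 / 142) * 100
= 0.03521126761 * 100
= 3.5211%


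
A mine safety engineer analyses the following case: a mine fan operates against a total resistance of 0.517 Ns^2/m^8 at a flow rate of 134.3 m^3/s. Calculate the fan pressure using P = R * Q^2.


9324.8653 Pa

Compute Q^2:
Q^2 = 134.3^2 = 18036.49
Compute pressure:
P = R * Q^2 = 0.517 * 18036.49
= 9324.8653 Pa


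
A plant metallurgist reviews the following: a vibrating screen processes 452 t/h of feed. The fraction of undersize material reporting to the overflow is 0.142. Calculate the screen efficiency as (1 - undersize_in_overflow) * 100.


Screen efficiency = (1 - fraction of undersize in overflow) * 100
= (1 - 0.142) * 100
= 0.858 * 100
= 85.8%

85.8%


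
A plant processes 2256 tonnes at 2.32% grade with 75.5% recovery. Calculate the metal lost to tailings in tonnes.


Total metal in feed:
= 2256 * 2.32 / 100 = 52.3392 tonnes
Metal recovered:
= 52.3392 * 75.5 / 100 = 39.516096 tonnes
Metal lost to tailings:
= 52.3392 - 39.516096
= 12.8231 tonnes

12.8231 tonnes


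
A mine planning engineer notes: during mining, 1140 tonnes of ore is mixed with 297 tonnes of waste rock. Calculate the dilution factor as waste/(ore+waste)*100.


20.6681%

Total material = ore + waste
= 1140 + 297 = 1437 tonnes
Dilution = waste / total * 100
= 297 / 1437 * 100
= 0.2066805846 * 100
= 20.6681%


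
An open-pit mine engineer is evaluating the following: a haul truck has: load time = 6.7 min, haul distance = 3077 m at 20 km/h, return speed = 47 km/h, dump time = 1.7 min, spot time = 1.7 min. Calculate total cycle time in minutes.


Convert haul speed to m/min: 20 * 1000/60 = 333.3333333 m/min
Haul time = 3077 / 333.3333333 = 9.231 min
Convert return speed to m/min: 47 * 1000/60 = 783.3333333 m/min
Return time = 3077 / 783.3333333 = 3.928085106 min
Total cycle time:
= 6.7 + 9.231 + 1.7 + 3.928085106 + 1.7
= 23.2591 min

23.2591 min


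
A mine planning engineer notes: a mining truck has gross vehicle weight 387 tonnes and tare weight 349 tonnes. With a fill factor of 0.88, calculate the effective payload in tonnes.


33.44 tonnes

Maximum payload = gross - tare
= 387 - 349 = 38 tonnes
Effective payload = max payload * fill factor
= 38 * 0.88
= 33.44 tonnes


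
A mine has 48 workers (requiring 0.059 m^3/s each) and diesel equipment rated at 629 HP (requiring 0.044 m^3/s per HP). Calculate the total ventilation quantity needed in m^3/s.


Airflow for workers:
Q_people = 48 * 0.059 = 2.832 m^3/s
Airflow for diesel equipment:
Q_diesel = 629 * 0.044 = 27.676 m^3/s
Total ventilation:
Q_total = 2.832 + 27.676
= 30.508 m^3/s

30.508 m^3/s


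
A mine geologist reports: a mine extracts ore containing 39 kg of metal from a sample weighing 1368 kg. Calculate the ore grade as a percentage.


2.8509%

Ore grade = (metal mass / ore mass) * 100
= (39 / 1368) * 100
= 0.02850877193 * 100
= 2.8509%


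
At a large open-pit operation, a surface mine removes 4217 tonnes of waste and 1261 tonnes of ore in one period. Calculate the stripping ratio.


Stripping ratio = waste tonnage / ore tonnage
= 4217 / 1261
= 3.3442

3.3442


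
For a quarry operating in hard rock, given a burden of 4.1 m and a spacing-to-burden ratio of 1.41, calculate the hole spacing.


Spacing = burden * ratio
= 4.1 * 1.41
= 5.781 m

5.781 m


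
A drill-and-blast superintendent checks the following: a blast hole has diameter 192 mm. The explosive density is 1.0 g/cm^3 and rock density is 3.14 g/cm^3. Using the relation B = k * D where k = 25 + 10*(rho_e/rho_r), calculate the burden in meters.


First, compute k:
rho_e / rho_r = 1.0 / 3.14 = 0.3184713376
k = 25 + 10 * 0.3184713376 = 28.18471338
Then, compute burden:
B = k * D / 1000 = 28.18471338 * 192 / 1000
= 5411.464968 / 1000
= 5.4115 m

5.4115 m


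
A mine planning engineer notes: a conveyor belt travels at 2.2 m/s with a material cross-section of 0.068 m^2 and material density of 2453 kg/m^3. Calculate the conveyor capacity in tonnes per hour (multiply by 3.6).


Volumetric flow = speed * area
= 2.2 * 0.068 = 0.1496 m^3/s
Mass flow = volumetric * density
= 0.1496 * 2453 = 366.9688 kg/s
Convert to t/h: multiply by 3.6
Capacity = 366.9688 * 3.6
= 1321.0877 t/h

1321.0877 t/h


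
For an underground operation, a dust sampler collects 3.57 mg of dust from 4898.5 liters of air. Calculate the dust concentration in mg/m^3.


Convert liters to m^3: 1 m^3 = 1000 L
Concentration = mass / volume * 1000
= 3.57 / 4898.5 * 1000
= 0.0007287945289 * 1000
= 0.7288 mg/m^3

0.7288 mg/m^3


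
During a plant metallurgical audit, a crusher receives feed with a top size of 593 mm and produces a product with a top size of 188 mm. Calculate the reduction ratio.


Reduction ratio = feed size / product size
= 593 / 188
= 3.1543

3.1543


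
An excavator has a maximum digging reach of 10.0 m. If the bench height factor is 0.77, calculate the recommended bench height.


Bench height = reach * factor
= 10.0 * 0.77
= 7.7 m

7.7 m


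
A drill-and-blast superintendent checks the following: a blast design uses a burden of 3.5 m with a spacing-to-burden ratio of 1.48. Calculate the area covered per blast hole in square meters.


18.13 m^2

First, find the spacing:
Spacing = burden * ratio = 3.5 * 1.48
= 5.18 m
Then, calculate the area:
Area = burden * spacing = 3.5 * 5.18
= 18.13 m^2


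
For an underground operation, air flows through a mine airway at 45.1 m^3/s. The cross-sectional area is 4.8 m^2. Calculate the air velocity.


Velocity = flow rate / cross-sectional area
= 45.1 / 4.8
= 9.3958 m/s

9.3958 m/s


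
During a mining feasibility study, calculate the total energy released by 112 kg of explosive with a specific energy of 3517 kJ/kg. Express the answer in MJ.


Energy = mass * specific_energy / 1000
= 112 * 3517 / 1000
= 393904 / 1000
= 393.904 MJ

393.904 MJ


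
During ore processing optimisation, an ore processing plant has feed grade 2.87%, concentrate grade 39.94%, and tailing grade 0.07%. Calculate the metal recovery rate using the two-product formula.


Using the two-product formula:
R = 100 * c * (f - t) / (f * (c - t))
Numerator = 100 * 39.94 * (2.87 - 0.07)
= 100 * 39.94 * 2.8
= 11183.2
Denominator = 2.87 * (39.94 - 0.07)
= 2.87 * 39.87
= 114.4269
R = 11183.2 / 114.4269
= 97.7323%

97.7323%


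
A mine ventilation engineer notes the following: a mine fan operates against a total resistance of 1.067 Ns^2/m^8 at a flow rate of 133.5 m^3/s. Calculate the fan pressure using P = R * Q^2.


19016.3408 Pa

Compute Q^2:
Q^2 = 133.5^2 = 17822.25
Compute pressure:
P = R * Q^2 = 1.067 * 17822.25
= 19016.3408 Pa


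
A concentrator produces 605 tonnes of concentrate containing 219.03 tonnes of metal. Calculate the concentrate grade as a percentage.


36.2033%

Grade = (metal in concentrate / concentrate mass) * 100
= (219.03 / 605) * 100
= 0.3620330579 * 100
= 36.2033%


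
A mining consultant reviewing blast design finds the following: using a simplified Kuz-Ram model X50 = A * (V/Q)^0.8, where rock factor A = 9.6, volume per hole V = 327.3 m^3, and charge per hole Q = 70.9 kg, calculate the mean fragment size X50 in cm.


Compute V/Q:
V/Q = 327.3 / 70.9 = 4.616361072
Raise to the power 0.8:
(V/Q)^0.8 = 4.616361072^0.8 = 3.399693901
Multiply by A:
X50 = 9.6 * 3.399693901
= 32.6371 cm

32.6371 cm


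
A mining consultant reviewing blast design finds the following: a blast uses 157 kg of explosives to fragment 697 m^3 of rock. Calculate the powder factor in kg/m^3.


Powder factor = explosive mass / rock volume
= 157 / 697
= 0.2253 kg/m^3

0.2253 kg/m^3


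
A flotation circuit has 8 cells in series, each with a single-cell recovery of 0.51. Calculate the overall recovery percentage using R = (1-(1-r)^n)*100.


99.6677%

Complement of single-cell recovery:
1 - r = 1 - 0.51 = 0.49
Raise to power n:
(1 - r)^8 = 0.49^8 = 0.003323293057
Overall recovery:
R = (1 - 0.003323293057) * 100
= 99.6677%


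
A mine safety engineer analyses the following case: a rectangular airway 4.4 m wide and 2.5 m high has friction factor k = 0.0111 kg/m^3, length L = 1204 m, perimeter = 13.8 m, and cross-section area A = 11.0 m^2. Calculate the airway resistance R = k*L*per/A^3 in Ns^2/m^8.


0.1386 Ns^2/m^8

Compute the numerator:
k * L * per = 0.0111 * 1204 * 13.8
= 184.42872
Compute the denominator:
A^3 = 11.0^3 = 1331
Resistance:
R = 184.42872 / 1331
= 0.1386 Ns^2/m^8


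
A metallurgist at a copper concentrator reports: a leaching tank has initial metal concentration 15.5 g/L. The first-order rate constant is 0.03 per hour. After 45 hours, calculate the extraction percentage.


74.076%

Compute the exponent:
-k * t = -0.03 * 45 = -1.35
Remaining concentration:
C = 15.5 * exp(-1.35)
= 15.5 * 0.2592402606
= 4.01822404 g/L
Extracted = 15.5 - 4.01822404 = 11.48177596 g/L
Extraction % = 11.48177596 / 15.5 * 100
= 74.076%


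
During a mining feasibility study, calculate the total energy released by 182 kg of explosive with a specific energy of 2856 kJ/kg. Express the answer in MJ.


Energy = mass * specific_energy / 1000
= 182 * 2856 / 1000
= 519792 / 1000
= 519.792 MJ

519.792 MJ


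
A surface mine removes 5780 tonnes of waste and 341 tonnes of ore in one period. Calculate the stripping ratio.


16.9501

Stripping ratio = waste tonnage / ore tonnage
= 5780 / 341
= 16.9501


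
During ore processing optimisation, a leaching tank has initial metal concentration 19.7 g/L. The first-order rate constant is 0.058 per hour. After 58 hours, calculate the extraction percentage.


Compute the exponent:
-k * t = -0.058 * 58 = -3.364
Remaining concentration:
C = 19.7 * exp(-3.364)
= 19.7 * 0.03459659542
= 0.6815529298 g/L
Extracted = 19.7 - 0.6815529298 = 19.01844707 g/L
Extraction % = 19.01844707 / 19.7 * 100
= 96.5403%

96.5403%


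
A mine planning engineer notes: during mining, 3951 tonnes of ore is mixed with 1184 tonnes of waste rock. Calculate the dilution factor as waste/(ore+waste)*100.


Total material = ore + waste
= 3951 + 1184 = 5135 tonnes
Dilution = waste / total * 100
= 1184 / 5135 * 100
= 0.2305744888 * 100
= 23.0574%

23.0574%


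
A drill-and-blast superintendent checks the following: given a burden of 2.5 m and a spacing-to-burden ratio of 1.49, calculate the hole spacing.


Spacing = burden * ratio
= 2.5 * 1.49
= 3.725 m

3.725 m


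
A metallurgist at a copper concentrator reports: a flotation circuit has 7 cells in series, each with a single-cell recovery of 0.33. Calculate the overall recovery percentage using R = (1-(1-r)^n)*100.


93.9393%

Complement of single-cell recovery:
1 - r = 1 - 0.33 = 0.67
Raise to power n:
(1 - r)^7 = 0.67^7 = 0.06060711605
Overall recovery:
R = (1 - 0.06060711605) * 100
= 93.9393%


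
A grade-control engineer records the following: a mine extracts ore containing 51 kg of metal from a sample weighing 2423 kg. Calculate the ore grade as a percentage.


Ore grade = (metal mass / ore mass) * 100
= (51 / 2423) * 100
= 0.02104828725 * 100
= 2.1048%

2.1048%


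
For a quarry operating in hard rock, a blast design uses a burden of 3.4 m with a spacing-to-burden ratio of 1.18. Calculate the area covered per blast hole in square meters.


13.6408 m^2

First, find the spacing:
Spacing = burden * ratio = 3.4 * 1.18
= 4.012 m
Then, calculate the area:
Area = burden * spacing = 3.4 * 4.012
= 13.6408 m^2


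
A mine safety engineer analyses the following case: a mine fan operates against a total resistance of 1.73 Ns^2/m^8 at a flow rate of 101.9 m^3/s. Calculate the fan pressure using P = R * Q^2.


Compute Q^2:
Q^2 = 101.9^2 = 10383.61
Compute pressure:
P = R * Q^2 = 1.73 * 10383.61
= 17963.6453 Pa

17963.6453 Pa


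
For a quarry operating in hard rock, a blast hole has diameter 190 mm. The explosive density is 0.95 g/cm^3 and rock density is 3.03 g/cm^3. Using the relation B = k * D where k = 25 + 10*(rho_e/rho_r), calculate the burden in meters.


5.3457 m

First, compute k:
rho_e / rho_r = 0.95 / 3.03 = 0.3135313531
k = 25 + 10 * 0.3135313531 = 28.13531353
Then, compute burden:
B = k * D / 1000 = 28.13531353 * 190 / 1000
= 5345.709571 / 1000
= 5.3457 m


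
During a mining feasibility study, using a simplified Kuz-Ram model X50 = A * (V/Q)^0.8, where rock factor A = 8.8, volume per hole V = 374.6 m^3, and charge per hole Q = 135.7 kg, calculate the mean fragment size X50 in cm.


Compute V/Q:
V/Q = 374.6 / 135.7 = 2.760501105
Raise to the power 0.8:
(V/Q)^0.8 = 2.760501105^0.8 = 2.25315122
Multiply by A:
X50 = 8.8 * 2.25315122
= 19.8277 cm

19.8277 cm


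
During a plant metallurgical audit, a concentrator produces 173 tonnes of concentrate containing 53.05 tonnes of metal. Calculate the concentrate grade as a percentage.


Grade = (metal in concentrate / concentrate mass) * 100
= (53.05 / 173) * 100
= 0.3066473988 * 100
= 30.6647%

30.6647%


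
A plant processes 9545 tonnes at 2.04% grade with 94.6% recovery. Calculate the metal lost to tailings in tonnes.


Total metal in feed:
= 9545 * 2.04 / 100 = 194.718 tonnes
Metal recovered:
= 194.718 * 94.6 / 100 = 184.203228 tonnes
Metal lost to tailings:
= 194.718 - 184.203228
= 10.5148 tonnes

10.5148 tonnes


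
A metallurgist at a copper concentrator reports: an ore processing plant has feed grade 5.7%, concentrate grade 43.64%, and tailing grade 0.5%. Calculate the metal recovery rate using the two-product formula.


92.2854%

Using the two-product formula:
R = 100 * c * (f - t) / (f * (c - t))
Numerator = 100 * 43.64 * (5.7 - 0.5)
= 100 * 43.64 * 5.2
= 22692.8
Denominator = 5.7 * (43.64 - 0.5)
= 5.7 * 43.14
= 245.898
R = 22692.8 / 245.898
= 92.2854%


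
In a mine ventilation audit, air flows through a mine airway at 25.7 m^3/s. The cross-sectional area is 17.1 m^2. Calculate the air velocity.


Velocity = flow rate / cross-sectional area
= 25.7 / 17.1
= 1.5029 m/s

1.5029 m/s


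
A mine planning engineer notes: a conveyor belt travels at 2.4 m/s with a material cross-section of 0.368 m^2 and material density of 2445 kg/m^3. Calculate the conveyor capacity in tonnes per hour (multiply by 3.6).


Volumetric flow = speed * area
= 2.4 * 0.368 = 0.8832 m^3/s
Mass flow = volumetric * density
= 0.8832 * 2445 = 2159.424 kg/s
Convert to t/h: multiply by 3.6
Capacity = 2159.424 * 3.6
= 7773.9264 t/h

7773.9264 t/h


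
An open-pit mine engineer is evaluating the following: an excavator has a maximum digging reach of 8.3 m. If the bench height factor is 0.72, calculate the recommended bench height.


5.976 m

Bench height = reach * factor
= 8.3 * 0.72
= 5.976 m


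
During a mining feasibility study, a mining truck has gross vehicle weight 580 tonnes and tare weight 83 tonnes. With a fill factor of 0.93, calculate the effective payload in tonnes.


462.21 tonnes

Maximum payload = gross - tare
= 580 - 83 = 497 tonnes
Effective payload = max payload * fill factor
= 497 * 0.93
= 462.21 tonnes


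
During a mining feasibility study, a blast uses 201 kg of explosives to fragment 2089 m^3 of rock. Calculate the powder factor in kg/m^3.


Powder factor = explosive mass / rock volume
= 201 / 2089
= 0.0962 kg/m^3

0.0962 kg/m^3


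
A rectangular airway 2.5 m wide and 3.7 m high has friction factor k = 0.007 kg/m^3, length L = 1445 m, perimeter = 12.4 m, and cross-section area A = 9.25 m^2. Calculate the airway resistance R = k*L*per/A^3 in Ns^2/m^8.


Compute the numerator:
k * L * per = 0.007 * 1445 * 12.4
= 125.426
Compute the denominator:
A^3 = 9.25^3 = 791.453125
Resistance:
R = 125.426 / 791.453125
= 0.1585 Ns^2/m^8

0.1585 Ns^2/m^8


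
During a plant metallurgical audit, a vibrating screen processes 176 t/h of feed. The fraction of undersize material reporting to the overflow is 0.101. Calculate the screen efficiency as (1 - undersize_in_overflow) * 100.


Screen efficiency = (1 - fraction of undersize in overflow) * 100
= (1 - 0.101) * 100
= 0.899 * 100
= 89.9%

89.9%


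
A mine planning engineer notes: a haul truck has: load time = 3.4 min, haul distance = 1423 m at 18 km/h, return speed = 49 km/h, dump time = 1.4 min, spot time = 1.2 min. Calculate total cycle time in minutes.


Convert haul speed to m/min: 18 * 1000/60 = 300 m/min
Haul time = 1423 / 300 = 4.743333333 min
Convert return speed to m/min: 49 * 1000/60 = 816.6666667 m/min
Return time = 1423 / 816.6666667 = 1.74244898 min
Total cycle time:
= 3.4 + 4.743333333 + 1.4 + 1.74244898 + 1.2
= 12.4858 min

12.4858 min


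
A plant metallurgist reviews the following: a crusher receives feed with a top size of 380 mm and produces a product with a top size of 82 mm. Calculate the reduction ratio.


Reduction ratio = feed size / product size
= 380 / 82
= 4.6341

4.6341


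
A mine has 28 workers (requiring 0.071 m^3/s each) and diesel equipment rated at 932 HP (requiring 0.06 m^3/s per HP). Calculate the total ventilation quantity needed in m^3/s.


57.908 m^3/s

Airflow for workers:
Q_people = 28 * 0.071 = 1.988 m^3/s
Airflow for diesel equipment:
Q_diesel = 932 * 0.06 = 55.92 m^3/s
Total ventilation:
Q_total = 1.988 + 55.92
= 57.908 m^3/s


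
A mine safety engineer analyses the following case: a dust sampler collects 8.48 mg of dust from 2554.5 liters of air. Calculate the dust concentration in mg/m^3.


Convert liters to m^3: 1 m^3 = 1000 L
Concentration = mass / volume * 1000
= 8.48 / 2554.5 * 1000
= 0.003319632022 * 1000
= 3.3196 mg/m^3

3.3196 mg/m^3


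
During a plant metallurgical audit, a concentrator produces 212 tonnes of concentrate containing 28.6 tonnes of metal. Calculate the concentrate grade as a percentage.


13.4906%

Grade = (metal in concentrate / concentrate mass) * 100
= (28.6 / 212) * 100
= 0.1349056604 * 100
= 13.4906%


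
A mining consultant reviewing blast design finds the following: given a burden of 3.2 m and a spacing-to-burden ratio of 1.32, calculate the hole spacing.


Spacing = burden * ratio
= 3.2 * 1.32
= 4.224 m

4.224 m


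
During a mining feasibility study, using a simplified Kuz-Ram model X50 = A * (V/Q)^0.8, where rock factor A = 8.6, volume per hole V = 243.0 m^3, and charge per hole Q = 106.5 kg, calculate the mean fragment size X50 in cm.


Compute V/Q:
V/Q = 243.0 / 106.5 = 2.281690141
Raise to the power 0.8:
(V/Q)^0.8 = 2.281690141^0.8 = 1.93466303
Multiply by A:
X50 = 8.6 * 1.93466303
= 16.6381 cm

16.6381 cm


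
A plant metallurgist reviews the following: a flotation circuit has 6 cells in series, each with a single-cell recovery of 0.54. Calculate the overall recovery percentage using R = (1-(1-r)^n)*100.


Complement of single-cell recovery:
1 - r = 1 - 0.54 = 0.46
Raise to power n:
(1 - r)^6 = 0.46^6 = 0.009474296896
Overall recovery:
R = (1 - 0.009474296896) * 100
= 99.0526%

99.0526%


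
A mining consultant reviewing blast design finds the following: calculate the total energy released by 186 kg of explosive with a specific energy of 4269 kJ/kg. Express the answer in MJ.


794.034 MJ

Energy = mass * specific_energy / 1000
= 186 * 4269 / 1000
= 794034 / 1000
= 794.034 MJ


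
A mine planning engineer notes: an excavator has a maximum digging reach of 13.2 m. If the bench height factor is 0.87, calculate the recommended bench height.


Bench height = reach * factor
= 13.2 * 0.87
= 11.484 m

11.484 m


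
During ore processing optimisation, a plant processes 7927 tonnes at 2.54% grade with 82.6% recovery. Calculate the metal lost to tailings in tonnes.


Total metal in feed:
= 7927 * 2.54 / 100 = 201.3458 tonnes
Metal recovered:
= 201.3458 * 82.6 / 100 = 166.3116308 tonnes
Metal lost to tailings:
= 201.3458 - 166.3116308
= 35.0342 tonnes

35.0342 tonnes


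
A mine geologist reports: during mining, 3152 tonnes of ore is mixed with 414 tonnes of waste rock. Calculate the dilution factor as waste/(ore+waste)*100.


11.6096%

Total material = ore + waste
= 3152 + 414 = 3566 tonnes
Dilution = waste / total * 100
= 414 / 3566 * 100
= 0.1160964666 * 100
= 11.6096%


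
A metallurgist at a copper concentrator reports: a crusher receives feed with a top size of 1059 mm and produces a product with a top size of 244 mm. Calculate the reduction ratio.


Reduction ratio = feed size / product size
= 1059 / 244
= 4.3402

4.3402


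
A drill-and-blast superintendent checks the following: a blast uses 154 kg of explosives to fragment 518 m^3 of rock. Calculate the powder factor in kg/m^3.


0.2973 kg/m^3

Powder factor = explosive mass / rock volume
= 154 / 518
= 0.2973 kg/m^3


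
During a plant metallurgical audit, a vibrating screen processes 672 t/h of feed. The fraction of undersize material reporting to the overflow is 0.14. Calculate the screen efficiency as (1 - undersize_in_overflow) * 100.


86.0%

Screen efficiency = (1 - fraction of undersize in overflow) * 100
= (1 - 0.14) * 100
= 0.86 * 100
= 86.0%


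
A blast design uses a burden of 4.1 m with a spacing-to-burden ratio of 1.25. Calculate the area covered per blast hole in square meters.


21.0125 m^2

First, find the spacing:
Spacing = burden * ratio = 4.1 * 1.25
= 5.125 m
Then, calculate the area:
Area = burden * spacing = 4.1 * 5.125
= 21.0125 m^2


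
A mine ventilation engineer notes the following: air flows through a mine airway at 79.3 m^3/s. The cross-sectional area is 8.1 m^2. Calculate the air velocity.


9.7901 m/s

Velocity = flow rate / cross-sectional area
= 79.3 / 8.1
= 9.7901 m/s


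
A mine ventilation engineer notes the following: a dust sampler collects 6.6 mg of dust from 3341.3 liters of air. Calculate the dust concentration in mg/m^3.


Convert liters to m^3: 1 m^3 = 1000 L
Concentration = mass / volume * 1000
= 6.6 / 3341.3 * 1000
= 0.001975279083 * 1000
= 1.9753 mg/m^3

1.9753 mg/m^3


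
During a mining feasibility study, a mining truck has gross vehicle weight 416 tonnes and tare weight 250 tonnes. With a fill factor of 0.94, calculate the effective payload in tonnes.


Maximum payload = gross - tare
= 416 - 250 = 166 tonnes
Effective payload = max payload * fill factor
= 166 * 0.94
= 156.04 tonnes

156.04 tonnes


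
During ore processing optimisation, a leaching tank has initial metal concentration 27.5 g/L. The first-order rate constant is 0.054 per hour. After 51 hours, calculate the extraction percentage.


93.6327%

Compute the exponent:
-k * t = -0.054 * 51 = -2.754
Remaining concentration:
C = 27.5 * exp(-2.754)
= 27.5 * 0.0636726605
= 1.750998164 g/L
Extracted = 27.5 - 1.750998164 = 25.74900184 g/L
Extraction % = 25.74900184 / 27.5 * 100
= 93.6327%


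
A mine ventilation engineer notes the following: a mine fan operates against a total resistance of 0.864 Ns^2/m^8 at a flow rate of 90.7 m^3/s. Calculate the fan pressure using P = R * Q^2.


7107.6874 Pa

Compute Q^2:
Q^2 = 90.7^2 = 8226.49
Compute pressure:
P = R * Q^2 = 0.864 * 8226.49
= 7107.6874 Pa


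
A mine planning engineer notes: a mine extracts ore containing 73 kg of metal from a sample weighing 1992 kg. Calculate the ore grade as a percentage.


3.6647%

Ore grade = (metal mass / ore mass) * 100
= (73 / 1992) * 100
= 0.03664658635 * 100
= 3.6647%


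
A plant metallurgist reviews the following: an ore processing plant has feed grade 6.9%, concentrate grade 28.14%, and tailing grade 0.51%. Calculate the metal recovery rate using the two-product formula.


Using the two-product formula:
R = 100 * c * (f - t) / (f * (c - t))
Numerator = 100 * 28.14 * (6.9 - 0.51)
= 100 * 28.14 * 6.39
= 17981.46
Denominator = 6.9 * (28.14 - 0.51)
= 6.9 * 27.63
= 190.647
R = 17981.46 / 190.647
= 94.3181%

94.3181%
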